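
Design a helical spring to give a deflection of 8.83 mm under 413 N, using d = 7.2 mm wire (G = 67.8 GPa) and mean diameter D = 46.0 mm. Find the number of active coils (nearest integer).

Required rate k = F/δ = 413/8.83 = 46.772 N/mm
N_a = Gd⁴/(8D³k) = (67.8×10³ × 7.2⁴)/(8 × 46.0³ × 46.772)
    = 1.82205e+08 / 3.64211e+07 = 5.003 → 5 coils

5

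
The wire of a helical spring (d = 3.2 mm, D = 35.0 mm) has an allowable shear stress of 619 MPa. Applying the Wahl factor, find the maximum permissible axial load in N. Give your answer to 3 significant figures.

C = D/d = 35.0/3.2 = 10.9375
K_W = (4C−1)/(4C−4) + 0.615/C = 42.750/39.750 + 0.0562 = 1.1317
τ_max = K·8FD/(πd³) → F_max = τ_allow·πd³/(8DK)
F_max = 619·π·3.2³/(8·35.0·1.1317) = 63722/316.88 = 201.09 N

201 N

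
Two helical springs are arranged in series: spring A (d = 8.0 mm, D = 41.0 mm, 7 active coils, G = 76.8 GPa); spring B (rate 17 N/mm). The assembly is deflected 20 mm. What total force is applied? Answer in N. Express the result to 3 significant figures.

281 N

k_A = Gd⁴/(8D³N_a) = (76.8×10³)(8.0⁴)/(8·41.0³·7) = 81.504 N/mm
Series: 1/k_eq = 1/81.504 + 1/17 = 0.071093; k_eq = 14.066 N/mm
F = k_eq·δ = 14.066·20 = 281.32 N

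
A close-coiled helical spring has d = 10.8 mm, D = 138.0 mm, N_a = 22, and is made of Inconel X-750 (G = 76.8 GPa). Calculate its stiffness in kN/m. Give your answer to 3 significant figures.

k = Gd⁴/(8D³N_a) = (76.8×10³ × 10.8⁴) / (8 × 138.0³ × 22)
  = 1.04486e+09 / 4.62541e+08 = 2.2589 N/mm

2.26 kN/m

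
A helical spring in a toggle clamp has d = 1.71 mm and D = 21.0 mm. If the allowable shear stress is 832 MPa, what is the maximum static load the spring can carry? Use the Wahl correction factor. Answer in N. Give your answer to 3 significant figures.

69.7 N

C = D/d = 21.0/1.71 = 12.2807
K_W = (4C−1)/(4C−4) + 0.615/C = 48.123/45.123 + 0.0501 = 1.1166
τ_max = K·8FD/(πd³) → F_max = τ_allow·πd³/(8DK)
F_max = 832·π·1.71³/(8·21.0·1.1166) = 13070/187.58 = 69.674 N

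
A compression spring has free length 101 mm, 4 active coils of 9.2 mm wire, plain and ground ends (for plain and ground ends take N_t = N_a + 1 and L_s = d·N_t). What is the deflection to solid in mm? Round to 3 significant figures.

N_t = 5; L_s = 9.2·5 = 46 mm
δ_solid = L₀ − L_s = 101 − 46 = 55 mm

55.0 mm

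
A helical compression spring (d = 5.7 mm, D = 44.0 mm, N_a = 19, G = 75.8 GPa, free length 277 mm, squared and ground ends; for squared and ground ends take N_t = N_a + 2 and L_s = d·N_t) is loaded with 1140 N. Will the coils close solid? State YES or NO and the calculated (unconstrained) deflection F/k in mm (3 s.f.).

k = Gd⁴/(8D³N_a) = (75.8×10³)(5.7⁴)/(8·44.0³·19) = 6.1797 N/mm
N_t = 21; L_s = 5.7·21 = 119.7 mm; δ_solid = L₀ − L_s = 277 − 119.7 = 157.3 mm
δ = F/k = 1140/6.1797 = 184.48 mm
δ ≥ δ_solid → spring goes solid

YES, δ = 184 mm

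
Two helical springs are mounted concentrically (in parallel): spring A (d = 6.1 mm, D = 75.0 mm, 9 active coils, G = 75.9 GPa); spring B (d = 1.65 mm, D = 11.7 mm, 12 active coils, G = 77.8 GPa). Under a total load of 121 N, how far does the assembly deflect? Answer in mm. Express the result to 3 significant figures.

k_A = Gd⁴/(8D³N_a) = (75.9×10³)(6.1⁴)/(8·75.0³·9) = 3.4598 N/mm
k_B = Gd⁴/(8D³N_a) = (77.8×10³)(1.65⁴)/(8·11.7³·12) = 3.7505 N/mm
Parallel: k_eq = 3.4598 + 3.7505 = 7.2102 N/mm
δ = F/k_eq = 121/7.2102 = 16.782 mm

16.8 mm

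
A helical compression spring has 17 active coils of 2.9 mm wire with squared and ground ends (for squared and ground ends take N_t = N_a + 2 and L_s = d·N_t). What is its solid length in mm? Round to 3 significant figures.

55.1 mm

squared and ground ends: N_t = N_a + 2 = 17 + 2 = 19
L_s = d·N_t = 2.9 × 19 = 55.1 mm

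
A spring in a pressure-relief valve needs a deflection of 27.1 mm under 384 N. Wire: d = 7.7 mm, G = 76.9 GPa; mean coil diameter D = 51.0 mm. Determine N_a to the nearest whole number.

18

Required rate k = F/δ = 384/27.1 = 14.17 N/mm
N_a = Gd⁴/(8D³k) = (76.9×10³ × 7.7⁴)/(8 × 51.0³ × 14.17)
    = 2.70327e+08 / 1.5037e+07 = 17.98 → 18 coils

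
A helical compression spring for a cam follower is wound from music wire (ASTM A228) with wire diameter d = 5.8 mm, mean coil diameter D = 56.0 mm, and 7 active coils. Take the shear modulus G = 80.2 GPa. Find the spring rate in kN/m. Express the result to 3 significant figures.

9.23 kN/m

k = Gd⁴/(8D³N_a) = (80.2×10³ × 5.8⁴) / (8 × 56.0³ × 7)
  = 9.07583e+07 / 9.8345e+06 = 9.2286 N/mm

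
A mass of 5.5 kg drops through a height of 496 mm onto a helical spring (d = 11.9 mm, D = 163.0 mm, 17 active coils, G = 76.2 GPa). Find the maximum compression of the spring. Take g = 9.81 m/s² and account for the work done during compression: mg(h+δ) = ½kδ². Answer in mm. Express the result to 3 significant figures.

166 mm

k = Gd⁴/(8D³N_a) = (76.2×10³)(11.9⁴)/(8·163.0³·17) = 2.5944 N/mm
W = mg = 5.5 × 9.81 = 53.955 N
½kδ² − Wδ − Wh = 0 → δ = (W + √(W² + 2kWh))/k
δ = (53.955 + √(2911.1 + 138862))/2.5944 = (53.955 + 376.53)/2.5944 = 165.93 mm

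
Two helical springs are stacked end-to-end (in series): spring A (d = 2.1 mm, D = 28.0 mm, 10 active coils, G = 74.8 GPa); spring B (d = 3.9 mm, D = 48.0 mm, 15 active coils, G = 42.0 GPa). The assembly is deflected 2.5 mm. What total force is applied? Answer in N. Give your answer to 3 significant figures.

0.972 N

k_A = Gd⁴/(8D³N_a) = (74.8×10³)(2.1⁴)/(8·28.0³·10) = 0.82835 N/mm
k_B = Gd⁴/(8D³N_a) = (42.0×10³)(3.9⁴)/(8·48.0³·15) = 0.73215 N/mm
Series: 1/k_eq = 1/0.82835 + 1/0.73215 = 2.573; k_eq = 0.38864 N/mm
F = k_eq·δ = 0.38864·2.5 = 0.97161 N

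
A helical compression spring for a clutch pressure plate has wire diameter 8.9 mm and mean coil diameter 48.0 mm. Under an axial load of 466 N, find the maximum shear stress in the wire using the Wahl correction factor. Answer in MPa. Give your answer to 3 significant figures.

Spring index C = D/d = 48.0/8.9 = 5.3933
K_W = (4C−1)/(4C−4) + 0.615/C = 20.573/17.573 + 0.1140 = 1.2847
τ₀ = 8FD/(πd³) = 8·466·48.0/(π·8.9³) = 178944/2214.7 = 80.797 MPa
τ_max = K·τ₀ = 1.2847 × 80.797 = 103.8 MPa

104 MPa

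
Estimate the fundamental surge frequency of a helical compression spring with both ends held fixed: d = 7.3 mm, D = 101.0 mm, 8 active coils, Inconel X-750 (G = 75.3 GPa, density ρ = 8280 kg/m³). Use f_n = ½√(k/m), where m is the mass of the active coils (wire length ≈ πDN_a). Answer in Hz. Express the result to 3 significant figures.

30.4 Hz

k = Gd⁴/(8D³N_a) = (75.3×10³)(7.3⁴)/(8·101.0³·8) = 3.243 N/mm = 3243 N/m
Wire length L = πDN_a = π·101.0·8 = 2538.4 mm
m = ρ·(πd²/4)·L = 8280 × 41.854×10⁻⁶ m² × 2.5384 m = 0.87968 kg
f_n = ½√(k/m) = 0.5·√(3243/0.87968) = 0.5·√(3686.5) = 30.358 Hz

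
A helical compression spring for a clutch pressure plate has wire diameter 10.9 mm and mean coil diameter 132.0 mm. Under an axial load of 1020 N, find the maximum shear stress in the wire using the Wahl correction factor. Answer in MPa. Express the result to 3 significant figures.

Spring index C = D/d = 132.0/10.9 = 12.1101
K_W = (4C−1)/(4C−4) + 0.615/C = 47.440/44.440 + 0.0508 = 1.1183
τ₀ = 8FD/(πd³) = 8·1020·132.0/(π·10.9³) = 1.07712e+06/4068.5 = 264.75 MPa
τ_max = K·τ₀ = 1.1183 × 264.75 = 296.07 MPa

296 MPa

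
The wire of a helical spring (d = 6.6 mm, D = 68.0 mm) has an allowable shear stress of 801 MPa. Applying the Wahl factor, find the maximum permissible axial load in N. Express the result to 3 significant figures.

1170 N

C = D/d = 68.0/6.6 = 10.3030
K_W = (4C−1)/(4C−4) + 0.615/C = 40.212/37.212 + 0.0597 = 1.1403
τ_max = K·8FD/(πd³) → F_max = τ_allow·πd³/(8DK)
F_max = 801·π·6.6³/(8·68.0·1.1403) = 7.2346e+05/620.33 = 1166.3 N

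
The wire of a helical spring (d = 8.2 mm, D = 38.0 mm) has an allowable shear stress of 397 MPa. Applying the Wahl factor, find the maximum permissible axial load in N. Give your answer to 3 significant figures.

1690 N

C = D/d = 38.0/8.2 = 4.6341
K_W = (4C−1)/(4C−4) + 0.615/C = 17.537/14.537 + 0.1327 = 1.3391
τ_max = K·8FD/(πd³) → F_max = τ_allow·πd³/(8DK)
F_max = 397·π·8.2³/(8·38.0·1.3391) = 6.8767e+05/407.08 = 1689.3 N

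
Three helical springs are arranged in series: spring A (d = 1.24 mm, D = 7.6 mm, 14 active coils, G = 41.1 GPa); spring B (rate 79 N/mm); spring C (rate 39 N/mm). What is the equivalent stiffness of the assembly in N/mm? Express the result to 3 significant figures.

k_A = Gd⁴/(8D³N_a) = (41.1×10³)(1.24⁴)/(8·7.6³·14) = 1.9764 N/mm
Series: 1/k_eq = 1/1.9764 + 1/79 + 1/39 = 0.54428; k_eq = 1.8373 N/mm

1.84 N/mm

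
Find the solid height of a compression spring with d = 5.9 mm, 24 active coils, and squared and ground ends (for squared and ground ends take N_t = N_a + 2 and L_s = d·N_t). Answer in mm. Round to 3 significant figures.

squared and ground ends: N_t = N_a + 2 = 24 + 2 = 26
L_s = d·N_t = 5.9 × 26 = 153.4 mm

153 mm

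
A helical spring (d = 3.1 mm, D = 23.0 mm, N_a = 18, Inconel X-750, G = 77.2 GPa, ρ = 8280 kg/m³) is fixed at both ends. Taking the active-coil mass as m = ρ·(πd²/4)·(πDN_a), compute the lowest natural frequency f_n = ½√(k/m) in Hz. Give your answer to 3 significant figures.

k = Gd⁴/(8D³N_a) = (77.2×10³)(3.1⁴)/(8·23.0³·18) = 4.0693 N/mm = 4069.3 N/m
Wire length L = πDN_a = π·23.0·18 = 1300.6 mm
m = ρ·(πd²/4)·L = 8280 × 7.5477×10⁻⁶ m² × 1.3006 m = 0.081282 kg
f_n = ½√(k/m) = 0.5·√(4069.3/0.081282) = 0.5·√(50064) = 111.87 Hz

112 Hz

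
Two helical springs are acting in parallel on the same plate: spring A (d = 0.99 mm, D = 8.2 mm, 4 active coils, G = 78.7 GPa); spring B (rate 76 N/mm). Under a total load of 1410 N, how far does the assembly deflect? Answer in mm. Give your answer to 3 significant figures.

k_A = Gd⁴/(8D³N_a) = (78.7×10³)(0.99⁴)/(8·8.2³·4) = 4.2847 N/mm
Parallel: k_eq = 4.2847 + 76 = 80.285 N/mm
δ = F/k_eq = 1410/80.285 = 17.562 mm

17.6 mm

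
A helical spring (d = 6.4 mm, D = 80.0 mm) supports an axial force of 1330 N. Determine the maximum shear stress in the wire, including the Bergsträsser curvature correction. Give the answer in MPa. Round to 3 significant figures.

1140 MPa

Spring index C = D/d = 80.0/6.4 = 12.5000
K_B = (4C+2)/(4C−3) = 52.000/47.000 = 1.1064
τ₀ = 8FD/(πd³) = 8·1330·80.0/(π·6.4³) = 851200/823.55 = 1033.6 MPa
τ_max = K·τ₀ = 1.1064 × 1033.6 = 1143.5 MPa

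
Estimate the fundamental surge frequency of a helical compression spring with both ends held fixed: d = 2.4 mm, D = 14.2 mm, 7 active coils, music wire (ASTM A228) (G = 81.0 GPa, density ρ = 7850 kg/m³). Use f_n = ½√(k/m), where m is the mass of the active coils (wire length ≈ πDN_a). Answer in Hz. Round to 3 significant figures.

k = Gd⁴/(8D³N_a) = (81.0×10³)(2.4⁴)/(8·14.2³·7) = 16.76 N/mm = 16760 N/m
Wire length L = πDN_a = π·14.2·7 = 312.27 mm
m = ρ·(πd²/4)·L = 7850 × 4.5239×10⁻⁶ m² × 0.31227 m = 0.01109 kg
f_n = ½√(k/m) = 0.5·√(16760/0.01109) = 0.5·√(1.5113e+06) = 614.68 Hz

615 Hz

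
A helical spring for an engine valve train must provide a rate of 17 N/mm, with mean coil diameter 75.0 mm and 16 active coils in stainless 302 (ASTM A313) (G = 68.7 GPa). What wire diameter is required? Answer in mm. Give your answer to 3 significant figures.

10.8 mm

d = (8D³N_a·k / G)^(1/4) = (8·75.0³·16·17 / (68.7×10³))^0.25
  = (13362)^0.25 = 10.7516 mm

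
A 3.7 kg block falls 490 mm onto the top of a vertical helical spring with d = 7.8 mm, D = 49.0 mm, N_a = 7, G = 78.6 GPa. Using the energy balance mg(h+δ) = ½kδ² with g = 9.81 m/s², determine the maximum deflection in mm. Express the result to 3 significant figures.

k = Gd⁴/(8D³N_a) = (78.6×10³)(7.8⁴)/(8·49.0³·7) = 44.16 N/mm
W = mg = 3.7 × 9.81 = 36.297 N
½kδ² − Wδ − Wh = 0 → δ = (W + √(W² + 2kWh))/k
δ = (36.297 + √(1317.5 + 1.5708e+06))/44.16 = (36.297 + 1253.8)/44.16 = 29.215 mm

29.2 mm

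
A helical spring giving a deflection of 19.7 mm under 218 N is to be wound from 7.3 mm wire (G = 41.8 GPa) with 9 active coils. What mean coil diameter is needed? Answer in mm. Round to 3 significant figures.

53.0 mm

Required rate k = F/δ = 218/19.7 = 11.066 N/mm
D = (Gd⁴/(8N_a·k))^(1/3) = (41.8×10³·7.3⁴/(8·9·11.066))^(1/3)
  = (148986)^(1/3) = 53.0129 mm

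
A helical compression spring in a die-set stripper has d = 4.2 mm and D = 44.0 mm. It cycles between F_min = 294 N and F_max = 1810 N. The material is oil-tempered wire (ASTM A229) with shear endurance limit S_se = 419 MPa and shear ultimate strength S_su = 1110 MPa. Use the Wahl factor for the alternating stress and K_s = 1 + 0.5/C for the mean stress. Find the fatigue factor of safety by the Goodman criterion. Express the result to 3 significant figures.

C = D/d = 44.0/4.2 = 10.4762; K_W = (4C−1)/(4C−4)+0.615/C = 1.1379; K_s = 1+0.5/C = 1.0477
F_a = (F_max−F_min)/2 = 758 N; F_m = (F_max+F_min)/2 = 1052 N
τ_a = K_W·8F_aD/(πd³) = 1.1379 × 1146.3 = 1304.4 MPa
τ_m = K_s·8F_mD/(πd³) = 1.0477 × 1591 = 1666.9 MPa
Goodman: 1/n_f = τ_a/S_se + τ_m/S_su = 1304.4/419 + 1666.9/1110 = 3.11304 + 1.50171 = 4.6148
n_f = 1/4.6148 = 0.2167

0.217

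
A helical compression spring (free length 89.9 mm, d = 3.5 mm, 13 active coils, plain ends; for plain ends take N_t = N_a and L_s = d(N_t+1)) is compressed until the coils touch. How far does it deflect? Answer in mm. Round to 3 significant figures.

40.9 mm

N_t = 13; L_s = 3.5·14 = 49 mm
δ_solid = L₀ − L_s = 89.9 − 49 = 40.9 mm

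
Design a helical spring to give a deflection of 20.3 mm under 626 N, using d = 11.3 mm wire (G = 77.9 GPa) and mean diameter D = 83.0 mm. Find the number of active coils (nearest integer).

9

Required rate k = F/δ = 626/20.3 = 30.837 N/mm
N_a = Gd⁴/(8D³k) = (77.9×10³ × 11.3⁴)/(8 × 83.0³ × 30.837)
    = 1.27014e+09 / 1.4106e+08 = 9.004 → 9 coils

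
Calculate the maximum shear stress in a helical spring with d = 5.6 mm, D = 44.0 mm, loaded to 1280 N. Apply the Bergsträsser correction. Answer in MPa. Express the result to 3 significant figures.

960 MPa

Spring index C = D/d = 44.0/5.6 = 7.8571
K_B = (4C+2)/(4C−3) = 33.429/28.429 = 1.1759
τ₀ = 8FD/(πd³) = 8·1280·44.0/(π·5.6³) = 450560/551.71 = 816.66 MPa
τ_max = K·τ₀ = 1.1759 × 816.66 = 960.29 MPa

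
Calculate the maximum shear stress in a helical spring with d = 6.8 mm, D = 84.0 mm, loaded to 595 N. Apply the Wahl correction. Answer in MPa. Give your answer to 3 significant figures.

Spring index C = D/d = 84.0/6.8 = 12.3529
K_W = (4C−1)/(4C−4) + 0.615/C = 48.412/45.412 + 0.0498 = 1.1158
τ₀ = 8FD/(πd³) = 8·595·84.0/(π·6.8³) = 399840/987.82 = 404.77 MPa
τ_max = K·τ₀ = 1.1158 × 404.77 = 451.66 MPa

452 MPa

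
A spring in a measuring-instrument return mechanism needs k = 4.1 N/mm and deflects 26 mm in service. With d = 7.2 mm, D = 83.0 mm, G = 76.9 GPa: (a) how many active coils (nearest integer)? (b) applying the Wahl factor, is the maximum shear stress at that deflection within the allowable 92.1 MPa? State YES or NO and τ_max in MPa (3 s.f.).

(a) 11 coils; (b) YES, τ_max = 68.0 MPa

N_a = Gd⁴/(8D³k) = (76.9×10³)(7.2⁴)/(8·83.0³·4.1) = 11.02 → N_a = 11
Actual rate k = Gd⁴/(8D³·11) = 4.1071 N/mm
Working load F = kδ = 4.1071·26 = 106.79 N
C = 83.0/7.2 = 11.5278; K_W = (4C−1)/(4C−4)+0.615/C = 1.1246
τ_max = K_W·8FD/(πd³) = 1.1246·60.469 = 68.003 MPa
τ_max ≤ 92.1 MPa → acceptable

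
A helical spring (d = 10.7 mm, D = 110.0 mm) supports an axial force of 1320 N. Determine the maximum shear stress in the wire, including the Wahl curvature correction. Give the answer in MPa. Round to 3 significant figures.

Spring index C = D/d = 110.0/10.7 = 10.2804
K_W = (4C−1)/(4C−4) + 0.615/C = 40.121/37.121 + 0.0598 = 1.1406
τ₀ = 8FD/(πd³) = 8·1320·110.0/(π·10.7³) = 1.1616e+06/3848.6 = 301.83 MPa
τ_max = K·τ₀ = 1.1406 × 301.83 = 344.27 MPa

344 MPa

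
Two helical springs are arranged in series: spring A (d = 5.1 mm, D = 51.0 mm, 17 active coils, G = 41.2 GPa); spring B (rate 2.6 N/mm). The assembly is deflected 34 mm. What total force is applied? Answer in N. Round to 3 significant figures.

33.0 N

k_A = Gd⁴/(8D³N_a) = (41.2×10³)(5.1⁴)/(8·51.0³·17) = 1.545 N/mm
Series: 1/k_eq = 1/1.545 + 1/2.6 = 1.0319; k_eq = 0.96912 N/mm
F = k_eq·δ = 0.96912·34 = 32.95 N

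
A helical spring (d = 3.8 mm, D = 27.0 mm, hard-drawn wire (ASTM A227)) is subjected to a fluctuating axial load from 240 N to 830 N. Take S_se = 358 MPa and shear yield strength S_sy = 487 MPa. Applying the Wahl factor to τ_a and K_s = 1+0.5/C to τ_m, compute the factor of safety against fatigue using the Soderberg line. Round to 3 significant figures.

0.367

C = D/d = 27.0/3.8 = 7.1053; K_W = (4C−1)/(4C−4)+0.615/C = 1.2094; K_s = 1+0.5/C = 1.0704
F_a = (F_max−F_min)/2 = 295 N; F_m = (F_max+F_min)/2 = 535 N
τ_a = K_W·8F_aD/(πd³) = 1.2094 × 369.64 = 447.04 MPa
τ_m = K_s·8F_mD/(πd³) = 1.0704 × 670.36 = 717.53 MPa
Soderberg: 1/n_f = τ_a/S_se + τ_m/S_sy = 447.04/358 + 717.53/487 = 1.24871 + 1.47337 = 2.7221
n_f = 1/2.7221 = 0.3674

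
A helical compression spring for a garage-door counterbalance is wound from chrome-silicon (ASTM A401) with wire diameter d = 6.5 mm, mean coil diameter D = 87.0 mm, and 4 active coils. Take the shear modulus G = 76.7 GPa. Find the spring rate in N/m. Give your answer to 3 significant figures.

6500 N/m

k = Gd⁴/(8D³N_a) = (76.7×10³ × 6.5⁴) / (8 × 87.0³ × 4)
  = 1.36914e+08 / 2.10721e+07 = 6.4974 N/mm = 6497.4 N/m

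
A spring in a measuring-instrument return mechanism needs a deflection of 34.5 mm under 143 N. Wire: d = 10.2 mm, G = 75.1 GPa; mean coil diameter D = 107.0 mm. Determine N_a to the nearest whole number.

20

Required rate k = F/δ = 143/34.5 = 4.1449 N/mm
N_a = Gd⁴/(8D³k) = (75.1×10³ × 10.2⁴)/(8 × 107.0³ × 4.1449)
    = 8.12907e+08 / 4.06217e+07 = 20.01 → 20 coils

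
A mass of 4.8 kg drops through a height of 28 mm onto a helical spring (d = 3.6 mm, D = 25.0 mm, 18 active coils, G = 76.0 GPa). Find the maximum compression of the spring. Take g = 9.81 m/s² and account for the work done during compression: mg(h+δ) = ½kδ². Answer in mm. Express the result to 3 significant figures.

k = Gd⁴/(8D³N_a) = (76.0×10³)(3.6⁴)/(8·25.0³·18) = 5.6734 N/mm
W = mg = 4.8 × 9.81 = 47.088 N
½kδ² − Wδ − Wh = 0 → δ = (W + √(W² + 2kWh))/k
δ = (47.088 + √(2217.3 + 14960.3))/5.6734 = (47.088 + 131.06)/5.6734 = 31.401 mm

31.4 mm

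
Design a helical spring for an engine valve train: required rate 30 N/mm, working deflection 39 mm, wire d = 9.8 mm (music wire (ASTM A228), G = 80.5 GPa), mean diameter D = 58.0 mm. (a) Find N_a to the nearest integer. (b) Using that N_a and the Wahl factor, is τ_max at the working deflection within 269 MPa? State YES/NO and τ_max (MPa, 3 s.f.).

N_a = Gd⁴/(8D³k) = (80.5×10³)(9.8⁴)/(8·58.0³·30) = 15.86 → N_a = 16
Actual rate k = Gd⁴/(8D³·16) = 29.731 N/mm
Working load F = kδ = 29.731·39 = 1159.5 N
C = 58.0/9.8 = 5.9184; K_W = (4C−1)/(4C−4)+0.615/C = 1.2564
τ_max = K_W·8FD/(πd³) = 1.2564·181.95 = 228.61 MPa
τ_max ≤ 269 MPa → acceptable

(a) 16 coils; (b) YES, τ_max = 229 MPa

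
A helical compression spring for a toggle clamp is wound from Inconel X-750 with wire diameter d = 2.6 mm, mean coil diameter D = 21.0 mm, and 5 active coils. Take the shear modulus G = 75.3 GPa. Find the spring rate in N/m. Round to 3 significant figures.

k = Gd⁴/(8D³N_a) = (75.3×10³ × 2.6⁴) / (8 × 21.0³ × 5)
  = 3.44103e+06 / 370440 = 9.289 N/mm = 9289 N/m

9290 N/m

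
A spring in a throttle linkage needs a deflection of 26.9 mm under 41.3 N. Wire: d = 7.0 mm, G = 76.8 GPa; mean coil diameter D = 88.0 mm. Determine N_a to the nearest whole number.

Required rate k = F/δ = 41.3/26.9 = 1.5353 N/mm
N_a = Gd⁴/(8D³k) = (76.8×10³ × 7.0⁴)/(8 × 88.0³ × 1.5353)
    = 1.84397e+08 / 8.3702e+06 = 22.03 → 22 coils

22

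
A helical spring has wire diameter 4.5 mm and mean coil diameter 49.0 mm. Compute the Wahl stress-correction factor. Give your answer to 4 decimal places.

1.1323

C = D/d = 49.0/4.5 = 10.8889
K_W = (4C−1)/(4C−4) + 0.615/C = 42.556/39.556 + 0.0565 = 1.1323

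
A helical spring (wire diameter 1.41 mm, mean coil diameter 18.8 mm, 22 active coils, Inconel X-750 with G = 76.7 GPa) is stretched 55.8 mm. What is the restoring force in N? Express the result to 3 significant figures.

k = Gd⁴/(8D³N_a) = (76.7×10³)(1.41⁴)/(8·18.8³·22) = 0.25923 N/mm
F = k·δ = 0.25923 × 55.8 = 14.465 N

14.5 N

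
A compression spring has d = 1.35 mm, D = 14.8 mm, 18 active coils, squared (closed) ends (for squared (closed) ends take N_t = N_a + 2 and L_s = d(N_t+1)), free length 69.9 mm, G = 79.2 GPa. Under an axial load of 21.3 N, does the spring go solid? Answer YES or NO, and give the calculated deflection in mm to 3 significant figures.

k = Gd⁴/(8D³N_a) = (79.2×10³)(1.35⁴)/(8·14.8³·18) = 0.56352 N/mm
N_t = 20; L_s = 1.35·21 = 28.35 mm; δ_solid = L₀ − L_s = 69.9 − 28.35 = 41.55 mm
δ = F/k = 21.3/0.56352 = 37.798 mm
δ < δ_solid → spring does not go solid

NO, δ = 37.8 mm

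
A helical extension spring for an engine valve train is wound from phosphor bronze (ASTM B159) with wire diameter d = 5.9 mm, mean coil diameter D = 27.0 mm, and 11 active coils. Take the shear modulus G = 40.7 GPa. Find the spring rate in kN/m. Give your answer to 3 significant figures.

28.5 kN/m

k = Gd⁴/(8D³N_a) = (40.7×10³ × 5.9⁴) / (8 × 27.0³ × 11)
  = 4.93177e+07 / 1.7321e+06 = 28.473 N/mm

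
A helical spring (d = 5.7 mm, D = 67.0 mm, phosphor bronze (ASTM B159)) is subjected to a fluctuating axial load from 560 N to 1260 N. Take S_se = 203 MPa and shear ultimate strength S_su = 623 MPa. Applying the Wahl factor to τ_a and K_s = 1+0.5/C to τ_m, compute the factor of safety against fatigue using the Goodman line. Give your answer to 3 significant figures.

0.314

C = D/d = 67.0/5.7 = 11.7544; K_W = (4C−1)/(4C−4)+0.615/C = 1.1221; K_s = 1+0.5/C = 1.0425
F_a = (F_max−F_min)/2 = 350 N; F_m = (F_max+F_min)/2 = 910 N
τ_a = K_W·8F_aD/(πd³) = 1.1221 × 322.45 = 361.8 MPa
τ_m = K_s·8F_mD/(πd³) = 1.0425 × 838.36 = 874.02 MPa
Goodman: 1/n_f = τ_a/S_se + τ_m/S_su = 361.8/203 + 874.02/623 = 1.78229 + 1.40293 = 3.1852
n_f = 1/3.1852 = 0.314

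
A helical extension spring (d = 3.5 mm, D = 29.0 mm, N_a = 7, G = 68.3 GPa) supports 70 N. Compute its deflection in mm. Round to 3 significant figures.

k = Gd⁴/(8D³N_a) = (68.3×10³)(3.5⁴)/(8·29.0³·7) = 7.5043 N/mm
δ = F/k = 70 / 7.5043 = 9.328 mm

9.33 mm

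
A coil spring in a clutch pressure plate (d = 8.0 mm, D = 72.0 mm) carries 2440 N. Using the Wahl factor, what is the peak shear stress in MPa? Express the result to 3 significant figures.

Spring index C = D/d = 72.0/8.0 = 9.0000
K_W = (4C−1)/(4C−4) + 0.615/C = 35.000/32.000 + 0.0683 = 1.1621
τ₀ = 8FD/(πd³) = 8·2440·72.0/(π·8.0³) = 1.40544e+06/1608.5 = 873.76 MPa
τ_max = K·τ₀ = 1.1621 × 873.76 = 1015.4 MPa

1020 MPa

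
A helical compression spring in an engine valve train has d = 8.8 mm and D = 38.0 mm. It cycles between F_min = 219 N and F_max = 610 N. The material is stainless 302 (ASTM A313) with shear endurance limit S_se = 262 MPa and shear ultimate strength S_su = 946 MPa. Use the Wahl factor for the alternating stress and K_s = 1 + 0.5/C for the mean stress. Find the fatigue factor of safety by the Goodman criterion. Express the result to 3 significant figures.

4.66

C = D/d = 38.0/8.8 = 4.3182; K_W = (4C−1)/(4C−4)+0.615/C = 1.3684; K_s = 1+0.5/C = 1.1158
F_a = (F_max−F_min)/2 = 195.5 N; F_m = (F_max+F_min)/2 = 414.5 N
τ_a = K_W·8F_aD/(πd³) = 1.3684 × 27.76 = 37.988 MPa
τ_m = K_s·8F_mD/(πd³) = 1.1158 × 58.857 = 65.672 MPa
Goodman: 1/n_f = τ_a/S_se + τ_m/S_su = 37.988/262 + 65.672/946 = 0.14499 + 0.06942 = 0.21441
n_f = 1/0.21441 = 4.664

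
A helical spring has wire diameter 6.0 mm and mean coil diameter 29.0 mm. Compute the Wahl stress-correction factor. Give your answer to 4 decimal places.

1.3229

C = D/d = 29.0/6.0 = 4.8333
K_W = (4C−1)/(4C−4) + 0.615/C = 18.333/15.333 + 0.1272 = 1.3229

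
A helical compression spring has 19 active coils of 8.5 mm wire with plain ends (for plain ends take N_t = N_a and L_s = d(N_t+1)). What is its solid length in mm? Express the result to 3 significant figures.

170 mm

plain ends: N_t = N_a = 19
L_s = d·(N_t+1) = 8.5 × 20 = 170 mm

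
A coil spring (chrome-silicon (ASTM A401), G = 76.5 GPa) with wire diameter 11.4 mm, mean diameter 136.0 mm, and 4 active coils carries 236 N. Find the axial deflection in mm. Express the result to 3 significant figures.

14.7 mm

k = Gd⁴/(8D³N_a) = (76.5×10³)(11.4⁴)/(8·136.0³·4) = 16.051 N/mm
δ = F/k = 236 / 16.051 = 14.703 mm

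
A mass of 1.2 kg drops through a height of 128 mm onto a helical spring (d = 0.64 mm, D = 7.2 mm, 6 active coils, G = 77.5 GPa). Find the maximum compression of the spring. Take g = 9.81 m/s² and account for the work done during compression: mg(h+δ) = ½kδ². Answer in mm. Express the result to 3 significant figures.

k = Gd⁴/(8D³N_a) = (77.5×10³)(0.64⁴)/(8·7.2³·6) = 0.72574 N/mm
W = mg = 1.2 × 9.81 = 11.772 N
½kδ² − Wδ − Wh = 0 → δ = (W + √(W² + 2kWh))/k
δ = (11.772 + √(138.58 + 2187.12))/0.72574 = (11.772 + 48.226)/0.72574 = 82.67 mm

82.7 mm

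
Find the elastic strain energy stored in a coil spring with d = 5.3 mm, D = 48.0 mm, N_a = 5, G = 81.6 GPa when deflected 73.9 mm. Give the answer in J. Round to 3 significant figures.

k = Gd⁴/(8D³N_a) = (81.6×10³)(5.3⁴)/(8·48.0³·5) = 14.555 N/mm
U = ½kδ² = 0.5 × 14.555 × 73.9² = 39744 N·mm = 39.744 J

39.7 J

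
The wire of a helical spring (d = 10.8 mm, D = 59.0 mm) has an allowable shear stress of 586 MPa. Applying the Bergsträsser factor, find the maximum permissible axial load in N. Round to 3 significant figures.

C = D/d = 59.0/10.8 = 5.4630
K_B = (4C+2)/(4C−3) = 23.852/18.852 = 1.2652
τ_max = K·8FD/(πd³) → F_max = τ_allow·πd³/(8DK)
F_max = 586·π·10.8³/(8·59.0·1.2652) = 2.3191e+06/597.19 = 3883.4 N

3880 N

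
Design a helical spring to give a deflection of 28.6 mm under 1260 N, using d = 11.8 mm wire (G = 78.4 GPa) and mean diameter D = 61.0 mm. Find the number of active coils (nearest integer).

Required rate k = F/δ = 1260/28.6 = 44.056 N/mm
N_a = Gd⁴/(8D³k) = (78.4×10³ × 11.8⁴)/(8 × 61.0³ × 44.056)
    = 1.52e+09 / 7.99989e+07 = 19 → 19 coils

19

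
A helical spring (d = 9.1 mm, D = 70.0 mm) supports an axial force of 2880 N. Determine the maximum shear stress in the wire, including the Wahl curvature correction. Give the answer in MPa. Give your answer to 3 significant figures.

812 MPa

Spring index C = D/d = 70.0/9.1 = 7.6923
K_W = (4C−1)/(4C−4) + 0.615/C = 29.769/26.769 + 0.0799 = 1.1920
τ₀ = 8FD/(πd³) = 8·2880·70.0/(π·9.1³) = 1.6128e+06/2367.4 = 681.25 MPa
τ_max = K·τ₀ = 1.1920 × 681.25 = 812.06 MPa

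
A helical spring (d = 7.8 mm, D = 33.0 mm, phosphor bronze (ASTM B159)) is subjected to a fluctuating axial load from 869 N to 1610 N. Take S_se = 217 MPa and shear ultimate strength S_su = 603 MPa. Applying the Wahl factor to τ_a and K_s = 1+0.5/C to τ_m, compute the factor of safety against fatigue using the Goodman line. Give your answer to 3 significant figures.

1.21

C = D/d = 33.0/7.8 = 4.2308; K_W = (4C−1)/(4C−4)+0.615/C = 1.3775; K_s = 1+0.5/C = 1.1182
F_a = (F_max−F_min)/2 = 370.5 N; F_m = (F_max+F_min)/2 = 1239.5 N
τ_a = K_W·8F_aD/(πd³) = 1.3775 × 65.608 = 90.376 MPa
τ_m = K_s·8F_mD/(πd³) = 1.1182 × 219.49 = 245.43 MPa
Goodman: 1/n_f = τ_a/S_se + τ_m/S_su = 90.376/217 + 245.43/603 = 0.41648 + 0.40702 = 0.82349
n_f = 1/0.82349 = 1.214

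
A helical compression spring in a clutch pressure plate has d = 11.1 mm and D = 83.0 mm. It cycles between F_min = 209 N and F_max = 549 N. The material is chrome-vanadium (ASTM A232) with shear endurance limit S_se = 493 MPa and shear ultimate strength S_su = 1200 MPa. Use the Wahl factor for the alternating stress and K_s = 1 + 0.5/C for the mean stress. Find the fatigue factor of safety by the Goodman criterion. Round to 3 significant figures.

8.63

C = D/d = 83.0/11.1 = 7.4775; K_W = (4C−1)/(4C−4)+0.615/C = 1.1980; K_s = 1+0.5/C = 1.0669
F_a = (F_max−F_min)/2 = 170 N; F_m = (F_max+F_min)/2 = 379 N
τ_a = K_W·8F_aD/(πd³) = 1.1980 × 26.272 = 31.475 MPa
τ_m = K_s·8F_mD/(πd³) = 1.0669 × 58.572 = 62.488 MPa
Goodman: 1/n_f = τ_a/S_se + τ_m/S_su = 31.475/493 + 62.488/1200 = 0.06384 + 0.05207 = 0.11592
n_f = 1/0.11592 = 8.627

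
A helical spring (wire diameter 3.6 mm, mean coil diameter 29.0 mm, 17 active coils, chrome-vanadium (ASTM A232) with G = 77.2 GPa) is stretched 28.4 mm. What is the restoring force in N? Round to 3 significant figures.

111 N

k = Gd⁴/(8D³N_a) = (77.2×10³)(3.6⁴)/(8·29.0³·17) = 3.9093 N/mm
F = k·δ = 3.9093 × 28.4 = 111.02 N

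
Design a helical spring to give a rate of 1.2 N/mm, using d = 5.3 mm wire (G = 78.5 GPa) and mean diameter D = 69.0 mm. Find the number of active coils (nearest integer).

20

N_a = Gd⁴/(8D³k) = (78.5×10³ × 5.3⁴)/(8 × 69.0³ × 1.2)
    = 6.19403e+07 / 3.15369e+06 = 19.64 → 20 coils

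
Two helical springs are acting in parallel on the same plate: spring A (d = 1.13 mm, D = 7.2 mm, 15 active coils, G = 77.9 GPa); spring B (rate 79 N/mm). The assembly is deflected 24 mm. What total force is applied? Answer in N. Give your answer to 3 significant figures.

k_A = Gd⁴/(8D³N_a) = (77.9×10³)(1.13⁴)/(8·7.2³·15) = 2.8358 N/mm
Parallel: k_eq = 2.8358 + 79 = 81.836 N/mm
F = k_eq·δ = 81.836·24 = 1964.1 N

1960 N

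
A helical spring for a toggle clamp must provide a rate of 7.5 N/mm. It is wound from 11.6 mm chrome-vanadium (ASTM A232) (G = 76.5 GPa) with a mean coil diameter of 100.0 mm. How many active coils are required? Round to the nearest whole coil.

23

N_a = Gd⁴/(8D³k) = (76.5×10³ × 11.6⁴)/(8 × 100.0³ × 7.5)
    = 1.38514e+09 / 6e+07 = 23.09 → 23 coils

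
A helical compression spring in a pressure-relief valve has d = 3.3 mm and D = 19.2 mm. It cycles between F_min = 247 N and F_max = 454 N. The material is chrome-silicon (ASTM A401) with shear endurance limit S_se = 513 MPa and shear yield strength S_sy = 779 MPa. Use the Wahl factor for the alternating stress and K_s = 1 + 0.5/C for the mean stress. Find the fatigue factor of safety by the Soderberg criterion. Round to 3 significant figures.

0.989

C = D/d = 19.2/3.3 = 5.8182; K_W = (4C−1)/(4C−4)+0.615/C = 1.2614; K_s = 1+0.5/C = 1.0859
F_a = (F_max−F_min)/2 = 103.5 N; F_m = (F_max+F_min)/2 = 350.5 N
τ_a = K_W·8F_aD/(πd³) = 1.2614 × 140.81 = 177.62 MPa
τ_m = K_s·8F_mD/(πd³) = 1.0859 × 476.86 = 517.84 MPa
Soderberg: 1/n_f = τ_a/S_se + τ_m/S_sy = 177.62/513 + 517.84/779 = 0.34623 + 0.66474 = 1.011
n_f = 1/1.011 = 0.9891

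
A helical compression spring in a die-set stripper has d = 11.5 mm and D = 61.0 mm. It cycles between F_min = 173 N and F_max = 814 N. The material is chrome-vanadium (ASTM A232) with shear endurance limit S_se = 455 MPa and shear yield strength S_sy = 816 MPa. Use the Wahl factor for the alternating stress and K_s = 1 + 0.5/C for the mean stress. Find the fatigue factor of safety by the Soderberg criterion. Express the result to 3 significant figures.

C = D/d = 61.0/11.5 = 5.3043; K_W = (4C−1)/(4C−4)+0.615/C = 1.2902; K_s = 1+0.5/C = 1.0943
F_a = (F_max−F_min)/2 = 320.5 N; F_m = (F_max+F_min)/2 = 493.5 N
τ_a = K_W·8F_aD/(πd³) = 1.2902 × 32.734 = 42.233 MPa
τ_m = K_s·8F_mD/(πd³) = 1.0943 × 50.404 = 55.155 MPa
Soderberg: 1/n_f = τ_a/S_se + τ_m/S_sy = 42.233/455 + 55.155/816 = 0.09282 + 0.06759 = 0.16041
n_f = 1/0.16041 = 6.234

6.23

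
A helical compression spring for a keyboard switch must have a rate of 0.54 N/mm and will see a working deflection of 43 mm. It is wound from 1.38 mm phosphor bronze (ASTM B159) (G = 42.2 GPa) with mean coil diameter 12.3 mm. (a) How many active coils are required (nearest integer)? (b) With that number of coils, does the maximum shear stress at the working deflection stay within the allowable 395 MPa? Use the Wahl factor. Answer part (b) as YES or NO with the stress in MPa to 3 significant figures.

N_a = Gd⁴/(8D³k) = (42.2×10³)(1.38⁴)/(8·12.3³·0.54) = 19.04 → N_a = 19
Actual rate k = Gd⁴/(8D³·19) = 0.54109 N/mm
Working load F = kδ = 0.54109·43 = 23.267 N
C = 12.3/1.38 = 8.9130; K_W = (4C−1)/(4C−4)+0.615/C = 1.1638
τ_max = K_W·8FD/(πd³) = 1.1638·277.3 = 322.71 MPa
τ_max ≤ 395 MPa → acceptable

(a) 19 coils; (b) YES, τ_max = 323 MPa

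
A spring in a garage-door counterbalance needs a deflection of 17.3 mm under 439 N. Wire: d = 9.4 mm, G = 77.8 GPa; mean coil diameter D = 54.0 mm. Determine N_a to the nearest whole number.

19

Required rate k = F/δ = 439/17.3 = 25.376 N/mm
N_a = Gd⁴/(8D³k) = (77.8×10³ × 9.4⁴)/(8 × 54.0³ × 25.376)
    = 6.07423e+08 / 3.19661e+07 = 19 → 19 coils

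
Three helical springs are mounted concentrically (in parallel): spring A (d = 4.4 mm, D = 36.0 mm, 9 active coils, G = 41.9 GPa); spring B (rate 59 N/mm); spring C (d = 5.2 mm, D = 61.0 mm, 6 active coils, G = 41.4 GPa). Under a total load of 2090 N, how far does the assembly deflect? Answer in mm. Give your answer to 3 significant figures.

31.5 mm

k_A = Gd⁴/(8D³N_a) = (41.9×10³)(4.4⁴)/(8·36.0³·9) = 4.675 N/mm
k_C = Gd⁴/(8D³N_a) = (41.4×10³)(5.2⁴)/(8·61.0³·6) = 2.7783 N/mm
Parallel: k_eq = 4.675 + 59 + 2.7783 = 66.453 N/mm
δ = F/k_eq = 2090/66.453 = 31.451 mm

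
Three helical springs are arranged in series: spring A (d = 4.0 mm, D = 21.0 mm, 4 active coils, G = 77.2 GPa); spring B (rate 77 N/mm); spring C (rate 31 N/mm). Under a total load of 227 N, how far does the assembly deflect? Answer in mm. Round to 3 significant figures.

k_A = Gd⁴/(8D³N_a) = (77.2×10³)(4.0⁴)/(8·21.0³·4) = 66.688 N/mm
Series: 1/k_eq = 1/66.688 + 1/77 + 1/31 = 0.06024; k_eq = 16.6 N/mm
δ = F/k_eq = 227/16.6 = 13.675 mm

13.7 mm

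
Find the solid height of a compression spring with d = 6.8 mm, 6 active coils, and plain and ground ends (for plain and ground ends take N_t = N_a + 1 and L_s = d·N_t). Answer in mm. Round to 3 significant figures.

plain and ground ends: N_t = N_a + 1 = 6 + 1 = 7
L_s = d·N_t = 6.8 × 7 = 47.6 mm

47.6 mm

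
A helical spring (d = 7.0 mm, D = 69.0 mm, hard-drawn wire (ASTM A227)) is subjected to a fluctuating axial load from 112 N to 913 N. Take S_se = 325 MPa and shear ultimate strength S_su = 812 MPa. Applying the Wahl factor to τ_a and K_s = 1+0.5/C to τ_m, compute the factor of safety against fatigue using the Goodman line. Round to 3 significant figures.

C = D/d = 69.0/7.0 = 9.8571; K_W = (4C−1)/(4C−4)+0.615/C = 1.1471; K_s = 1+0.5/C = 1.0507
F_a = (F_max−F_min)/2 = 400.5 N; F_m = (F_max+F_min)/2 = 512.5 N
τ_a = K_W·8F_aD/(πd³) = 1.1471 × 205.16 = 235.34 MPa
τ_m = K_s·8F_mD/(πd³) = 1.0507 × 262.54 = 275.85 MPa
Goodman: 1/n_f = τ_a/S_se + τ_m/S_su = 235.34/325 + 275.85/812 = 0.72411 + 0.33972 = 1.0638
n_f = 1/1.0638 = 0.94

0.940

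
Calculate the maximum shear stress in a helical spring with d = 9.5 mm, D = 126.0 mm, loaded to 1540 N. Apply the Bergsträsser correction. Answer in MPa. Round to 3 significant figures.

Spring index C = D/d = 126.0/9.5 = 13.2632
K_B = (4C+2)/(4C−3) = 55.053/50.053 = 1.0999
τ₀ = 8FD/(πd³) = 8·1540·126.0/(π·9.5³) = 1.55232e+06/2693.5 = 576.32 MPa
τ_max = K·τ₀ = 1.0999 × 576.32 = 633.89 MPa

634 MPa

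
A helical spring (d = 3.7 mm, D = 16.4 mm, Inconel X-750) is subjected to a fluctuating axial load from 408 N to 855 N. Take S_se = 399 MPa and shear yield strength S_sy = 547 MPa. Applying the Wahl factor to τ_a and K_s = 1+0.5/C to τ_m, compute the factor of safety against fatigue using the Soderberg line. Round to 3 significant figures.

0.593

C = D/d = 16.4/3.7 = 4.4324; K_W = (4C−1)/(4C−4)+0.615/C = 1.3573; K_s = 1+0.5/C = 1.1128
F_a = (F_max−F_min)/2 = 223.5 N; F_m = (F_max+F_min)/2 = 631.5 N
τ_a = K_W·8F_aD/(πd³) = 1.3573 × 184.27 = 250.1 MPa
τ_m = K_s·8F_mD/(πd³) = 1.1128 × 520.66 = 579.39 MPa
Soderberg: 1/n_f = τ_a/S_se + τ_m/S_sy = 250.1/399 + 579.39/547 = 0.62682 + 1.05921 = 1.686
n_f = 1/1.686 = 0.5931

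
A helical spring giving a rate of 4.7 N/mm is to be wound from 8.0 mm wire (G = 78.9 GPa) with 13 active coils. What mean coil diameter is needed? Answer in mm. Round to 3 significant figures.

87.1 mm

D = (Gd⁴/(8N_a·k))^(1/3) = (78.9×10³·8.0⁴/(8·13·4.7))^(1/3)
  = (661159)^(1/3) = 87.1168 mm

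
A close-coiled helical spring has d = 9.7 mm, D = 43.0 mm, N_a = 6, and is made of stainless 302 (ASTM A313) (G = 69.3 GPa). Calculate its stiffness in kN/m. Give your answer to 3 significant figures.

161 kN/m

k = Gd⁴/(8D³N_a) = (69.3×10³ × 9.7⁴) / (8 × 43.0³ × 6)
  = 6.13508e+08 / 3.81634e+06 = 160.76 N/mm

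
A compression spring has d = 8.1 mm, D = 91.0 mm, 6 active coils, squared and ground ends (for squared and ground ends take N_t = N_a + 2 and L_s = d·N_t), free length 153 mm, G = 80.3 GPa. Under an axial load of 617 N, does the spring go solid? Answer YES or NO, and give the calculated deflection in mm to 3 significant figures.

k = Gd⁴/(8D³N_a) = (80.3×10³)(8.1⁴)/(8·91.0³·6) = 9.5563 N/mm
N_t = 8; L_s = 8.1·8 = 64.8 mm; δ_solid = L₀ − L_s = 153 − 64.8 = 88.2 mm
δ = F/k = 617/9.5563 = 64.565 mm
δ < δ_solid → spring does not go solid

NO, δ = 64.6 mm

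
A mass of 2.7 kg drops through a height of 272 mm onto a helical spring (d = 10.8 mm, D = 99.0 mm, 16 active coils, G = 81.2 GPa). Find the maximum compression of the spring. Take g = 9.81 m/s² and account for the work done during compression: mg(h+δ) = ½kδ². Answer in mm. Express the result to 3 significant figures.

k = Gd⁴/(8D³N_a) = (81.2×10³)(10.8⁴)/(8·99.0³·16) = 8.8948 N/mm
W = mg = 2.7 × 9.81 = 26.487 N
½kδ² − Wδ − Wh = 0 → δ = (W + √(W² + 2kWh))/k
δ = (26.487 + √(701.56 + 128164))/8.8948 = (26.487 + 358.98)/8.8948 = 43.336 mm

43.3 mm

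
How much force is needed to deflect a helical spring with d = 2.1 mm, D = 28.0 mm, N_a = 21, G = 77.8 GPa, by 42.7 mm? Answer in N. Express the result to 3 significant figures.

k = Gd⁴/(8D³N_a) = (77.8×10³)(2.1⁴)/(8·28.0³·21) = 0.41027 N/mm
F = k·δ = 0.41027 × 42.7 = 17.519 N

17.5 N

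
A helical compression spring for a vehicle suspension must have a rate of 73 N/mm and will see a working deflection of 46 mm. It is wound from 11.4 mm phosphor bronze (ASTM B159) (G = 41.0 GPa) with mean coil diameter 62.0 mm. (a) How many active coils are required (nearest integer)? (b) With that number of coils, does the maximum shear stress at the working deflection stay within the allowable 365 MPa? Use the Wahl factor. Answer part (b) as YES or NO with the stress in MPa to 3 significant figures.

N_a = Gd⁴/(8D³k) = (41.0×10³)(11.4⁴)/(8·62.0³·73) = 4.975 → N_a = 5
Actual rate k = Gd⁴/(8D³·5) = 72.639 N/mm
Working load F = kδ = 72.639·46 = 3341.4 N
C = 62.0/11.4 = 5.4386; K_W = (4C−1)/(4C−4)+0.615/C = 1.2821
τ_max = K_W·8FD/(πd³) = 1.2821·356.08 = 456.51 MPa
τ_max > 365 MPa → exceeds allowable

(a) 5 coils; (b) NO, τ_max = 457 MPa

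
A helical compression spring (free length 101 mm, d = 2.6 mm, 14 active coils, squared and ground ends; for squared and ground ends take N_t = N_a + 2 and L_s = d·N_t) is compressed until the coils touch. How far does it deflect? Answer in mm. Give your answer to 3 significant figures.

59.4 mm

N_t = 16; L_s = 2.6·16 = 41.6 mm
δ_solid = L₀ − L_s = 101 − 41.6 = 59.4 mm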